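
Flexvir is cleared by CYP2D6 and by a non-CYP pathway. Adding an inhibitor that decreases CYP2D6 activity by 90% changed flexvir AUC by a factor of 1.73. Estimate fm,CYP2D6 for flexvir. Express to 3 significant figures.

0.469

CL'/CL = 1 / 1.73 = 0.578
0.1·fm + (1 − fm) = 0.578
fm = (0.578 − 1) / (0.1 − 1) = 0.469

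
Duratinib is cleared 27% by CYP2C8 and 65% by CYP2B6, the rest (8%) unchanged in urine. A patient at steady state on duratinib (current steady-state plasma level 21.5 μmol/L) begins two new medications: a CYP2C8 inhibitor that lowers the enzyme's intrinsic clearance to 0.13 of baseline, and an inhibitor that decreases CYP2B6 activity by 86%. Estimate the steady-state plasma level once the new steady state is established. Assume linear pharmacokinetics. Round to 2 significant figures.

1.0 × 10² μmol/L

The CYP2C8 pathway (27% of clearance) falls to 0.13× activity: 0.27 × 0.13 = 0.0351.
The CYP2B6 pathway (65% of clearance) drops to 0.14× activity: 0.65 × 0.14 = 0.091.
The remaining 8% of clearance is unaffected.
New clearance relative to baseline: 0.0351 + 0.091 + 0.08 = 0.2061.
New steady-state plasma level = 21.5 / 0.2061 = 1.0 × 10² μmol/L (concentration scales inversely with clearance).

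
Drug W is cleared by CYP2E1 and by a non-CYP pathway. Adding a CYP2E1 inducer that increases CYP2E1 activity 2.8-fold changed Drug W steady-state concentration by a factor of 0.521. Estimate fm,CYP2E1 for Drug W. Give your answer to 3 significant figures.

0.511

Let fm be the CYP2E1 fraction. New clearance relative to baseline = fm × 2.8 + (1 − fm).
Steady-state concentration ratio = 1 / (new CL fraction), so new CL fraction = 1 / 0.521 = 1.919.
fm × 2.8 + 1 − fm = 1.919  ⇒  fm × (2.8 − 1) = 0.9194  ⇒  fm = 0.511.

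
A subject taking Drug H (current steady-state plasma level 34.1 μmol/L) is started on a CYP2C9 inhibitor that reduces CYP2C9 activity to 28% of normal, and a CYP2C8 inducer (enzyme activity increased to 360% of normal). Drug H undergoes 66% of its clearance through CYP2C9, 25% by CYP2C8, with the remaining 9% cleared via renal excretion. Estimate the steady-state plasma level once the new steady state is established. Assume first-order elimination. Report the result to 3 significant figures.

29.0 μmol/L

CYP2C9: 0.66 × 0.28 = 0.1848
CYP2C8: 0.25 × 3.6 = 0.9
Other: 0.09 (unchanged)
CL_new/CL_old = 0.1848 + 0.9 + 0.09 = 1.1748.
Dividing the baseline by the relative clearance: 34.1 / 1.1748 = 29.0 μmol/L.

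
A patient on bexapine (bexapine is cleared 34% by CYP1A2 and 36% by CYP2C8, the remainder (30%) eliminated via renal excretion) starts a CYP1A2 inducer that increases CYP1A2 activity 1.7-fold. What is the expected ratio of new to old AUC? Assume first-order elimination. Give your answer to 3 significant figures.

0.808

The CYP1A2 pathway (34% of clearance) is boosted to 1.7× activity: 0.34 × 1.7 = 0.578.
CYP2C8 (36%) and the residual 30% are unaffected.
CL_new/CL_old = 0.578 + 0.36 + 0.3 = 1.238.
AUC is inversely proportional to clearance, so the fold-change is 1 / 1.238 = 0.808.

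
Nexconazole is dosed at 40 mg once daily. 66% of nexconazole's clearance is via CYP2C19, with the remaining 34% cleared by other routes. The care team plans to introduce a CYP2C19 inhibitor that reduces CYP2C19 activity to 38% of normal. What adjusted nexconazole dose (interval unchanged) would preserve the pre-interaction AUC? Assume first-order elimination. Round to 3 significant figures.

CYP2C19: 0.66 × 0.38 = 0.2508
Other: 0.34 (unchanged)
Relative clearance = 0.2508 + 0.34 = 0.5908.
To maintain the same steady-state level, dose must scale with clearance: new dose = 40 × 0.5908 = 23.6 mg.

23.6 mg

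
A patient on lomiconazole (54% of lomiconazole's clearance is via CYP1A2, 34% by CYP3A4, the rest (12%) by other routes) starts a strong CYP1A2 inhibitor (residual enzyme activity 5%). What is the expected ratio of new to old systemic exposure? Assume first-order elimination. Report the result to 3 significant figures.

2.05

The CYP1A2 pathway (54% of clearance) drops to 0.05× activity: 0.54 × 0.05 = 0.027.
CYP3A4 (34%) and the residual 12% are unaffected.
Relative clearance = 0.027 + 0.34 + 0.12 = 0.487.
Systemic exposure ratio = CL_old/CL_new = 1 / 0.487 = 2.05.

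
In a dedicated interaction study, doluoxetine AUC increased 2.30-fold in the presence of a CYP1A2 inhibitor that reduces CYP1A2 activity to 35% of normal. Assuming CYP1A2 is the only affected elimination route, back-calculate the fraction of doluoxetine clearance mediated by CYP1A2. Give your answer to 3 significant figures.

Let fm be the CYP1A2 fraction. New clearance relative to baseline = fm × 0.35 + (1 − fm).
AUC ratio = 1 / (new CL fraction), so new CL fraction = 1 / 2.30 = 0.4348.
fm × 0.35 + 1 − fm = 0.4348  ⇒  fm × (0.35 − 1) = −0.5652  ⇒  fm = 0.870.

0.870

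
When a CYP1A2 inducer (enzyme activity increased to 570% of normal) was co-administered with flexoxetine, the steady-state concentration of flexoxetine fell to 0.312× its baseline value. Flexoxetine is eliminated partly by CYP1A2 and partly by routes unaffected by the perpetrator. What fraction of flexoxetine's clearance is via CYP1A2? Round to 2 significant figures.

0.47

Write x for the fraction cleared via CYP1A2. The observed steady-state concentration change means clearance rose to 1/0.312 = 3.205 of baseline.
Only the CYP1A2 route changed, so 3.205 = x·5.7 + (1 − x), giving x = 0.47.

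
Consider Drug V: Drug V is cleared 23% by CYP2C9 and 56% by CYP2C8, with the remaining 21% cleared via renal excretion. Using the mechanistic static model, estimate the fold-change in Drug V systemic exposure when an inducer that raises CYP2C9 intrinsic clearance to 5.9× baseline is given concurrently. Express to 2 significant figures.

The CYP2C9 pathway (23% of clearance) increases to 5.9× activity: 0.23 × 5.9 = 1.357.
CYP2C8 (56%) and the residual 21% are unaffected.
New clearance relative to baseline: 1.357 + 0.56 + 0.21 = 2.127.
Systemic exposure is inversely proportional to clearance, so the fold-change is 1 / 2.127 = 0.47.

0.47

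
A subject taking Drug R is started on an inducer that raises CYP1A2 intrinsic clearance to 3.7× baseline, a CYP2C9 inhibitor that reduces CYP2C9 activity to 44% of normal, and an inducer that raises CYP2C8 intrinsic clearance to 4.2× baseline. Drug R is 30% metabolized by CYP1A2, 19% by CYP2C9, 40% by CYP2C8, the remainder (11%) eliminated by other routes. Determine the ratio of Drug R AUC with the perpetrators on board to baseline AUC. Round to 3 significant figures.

0.335

CYP1A2: 0.3 × 3.7 = 1.11
CYP2C9: 0.19 × 0.44 = 0.0836
CYP2C8: 0.4 × 4.2 = 1.68
Other: 0.11 (unchanged)
New clearance relative to baseline: 1.11 + 0.0836 + 1.68 + 0.11 = 2.9836.
AUC ∝ 1/CL: fold-change = 1 / 2.9836 = 0.335.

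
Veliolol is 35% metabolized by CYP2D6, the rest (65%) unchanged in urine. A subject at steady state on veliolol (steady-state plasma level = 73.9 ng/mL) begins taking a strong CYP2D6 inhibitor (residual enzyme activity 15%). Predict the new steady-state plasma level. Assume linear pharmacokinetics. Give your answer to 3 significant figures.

The CYP2D6 pathway (35% of clearance) drops to 0.15× activity: 0.35 × 0.15 = 0.0525.
The remaining 65% of clearance is unaffected.
CL_new/CL_old = 0.0525 + 0.65 = 0.7025.
Steady-state plasma level ∝ 1/CL, so new value = 73.9 / 0.7025 = 105 ng/mL.

105 ng/mL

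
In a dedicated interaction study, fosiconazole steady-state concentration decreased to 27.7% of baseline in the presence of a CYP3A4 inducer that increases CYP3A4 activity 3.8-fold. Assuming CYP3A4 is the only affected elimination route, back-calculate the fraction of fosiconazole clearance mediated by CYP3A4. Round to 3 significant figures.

0.932

CL'/CL = 1 / 0.277 = 3.61
3.8·fm + (1 − fm) = 3.61
fm = (3.61 − 1) / (3.8 − 1) = 0.932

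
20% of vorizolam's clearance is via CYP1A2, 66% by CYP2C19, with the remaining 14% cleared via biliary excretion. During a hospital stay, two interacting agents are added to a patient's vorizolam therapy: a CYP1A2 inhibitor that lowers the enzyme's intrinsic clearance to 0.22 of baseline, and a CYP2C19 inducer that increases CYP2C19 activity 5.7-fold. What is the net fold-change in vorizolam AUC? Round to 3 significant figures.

The CYP1A2 pathway (20% of clearance) drops to 0.22× activity: 0.2 × 0.22 = 0.044.
The CYP2C19 pathway (66% of clearance) is boosted to 5.7× activity: 0.66 × 5.7 = 3.762.
Non-CYP routes (14%) are unchanged.
Relative clearance = 0.044 + 3.762 + 0.14 = 3.946.
AUC ∝ 1/CL: fold-change = 1 / 3.946 = 0.253.

0.253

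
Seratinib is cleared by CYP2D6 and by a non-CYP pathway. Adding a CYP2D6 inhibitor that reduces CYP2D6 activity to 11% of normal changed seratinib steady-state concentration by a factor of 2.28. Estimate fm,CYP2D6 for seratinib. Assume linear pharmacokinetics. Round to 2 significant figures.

Let fm be the CYP2D6 fraction. New clearance relative to baseline = fm × 0.11 + (1 − fm).
Steady-state concentration ratio = 1 / (new CL fraction), so new CL fraction = 1 / 2.28 = 0.4386.
fm × 0.11 + 1 − fm = 0.4386  ⇒  fm × (0.11 − 1) = −0.5614  ⇒  fm = 0.63.

0.63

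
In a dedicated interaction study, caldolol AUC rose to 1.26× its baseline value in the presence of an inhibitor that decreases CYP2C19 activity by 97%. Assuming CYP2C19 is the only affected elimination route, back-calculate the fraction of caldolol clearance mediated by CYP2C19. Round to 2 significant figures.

0.21

Call the CYP2C19 fraction fm. After the interaction, CL_new/CL_old = fm × 0.03 + (1 − fm).
AUC ratio = 1 / (new CL fraction), so new CL fraction = 1 / 1.26 = 0.7937.
fm × 0.03 + 1 − fm = 0.7937  ⇒  fm × (0.03 − 1) = −0.2063  ⇒  fm = 0.21.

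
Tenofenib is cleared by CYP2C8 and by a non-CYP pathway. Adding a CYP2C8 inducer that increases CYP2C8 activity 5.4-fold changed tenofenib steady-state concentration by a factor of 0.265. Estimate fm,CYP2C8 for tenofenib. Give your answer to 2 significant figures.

Call the CYP2C8 fraction fm. After the interaction, CL_new/CL_old = fm × 5.4 + (1 − fm).
Steady-state concentration ratio = 1 / (new CL fraction), so new CL fraction = 1 / 0.265 = 3.774.
fm × 5.4 + 1 − fm = 3.774  ⇒  fm × (5.4 − 1) = 2.774  ⇒  fm = 0.63.

0.63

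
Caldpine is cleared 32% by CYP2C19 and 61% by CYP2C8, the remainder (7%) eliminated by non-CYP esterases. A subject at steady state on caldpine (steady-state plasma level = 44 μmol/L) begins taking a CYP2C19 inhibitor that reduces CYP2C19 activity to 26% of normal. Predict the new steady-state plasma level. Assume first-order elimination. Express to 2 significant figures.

58 μmol/L

CYP2C19: 0.32 × 0.26 = 0.0832
CYP2C8: 0.61 (unchanged)
Other: 0.07 (unchanged)
CL_new/CL_old = 0.0832 + 0.61 + 0.07 = 0.7632.
With dosing unchanged, steady-state plasma level scales as 1/CL: 44 / 0.7632 = 58 μmol/L.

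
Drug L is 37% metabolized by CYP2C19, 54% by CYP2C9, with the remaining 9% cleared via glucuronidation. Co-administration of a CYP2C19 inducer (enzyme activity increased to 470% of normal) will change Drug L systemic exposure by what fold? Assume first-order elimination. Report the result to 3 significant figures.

CYP2C19: 0.37 × 4.7 = 1.739
CYP2C9: 0.54 (unchanged)
Other: 0.09 (unchanged)
CL_new/CL_old = 1.739 + 0.54 + 0.09 = 2.369.
Systemic exposure is inversely proportional to clearance, so the fold-change is 1 / 2.369 = 0.422.

0.422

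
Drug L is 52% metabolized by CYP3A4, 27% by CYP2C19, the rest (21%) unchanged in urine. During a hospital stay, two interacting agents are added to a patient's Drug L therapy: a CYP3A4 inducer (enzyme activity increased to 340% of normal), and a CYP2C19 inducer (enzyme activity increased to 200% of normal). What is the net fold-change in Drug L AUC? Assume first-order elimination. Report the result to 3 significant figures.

0.397

CYP3A4: 0.52 × 3.4 = 1.768
CYP2C19: 0.27 × 2 = 0.54
Other: 0.21 (unchanged)
CL_new/CL_old = 1.768 + 0.54 + 0.21 = 2.518.
Because AUC varies inversely with clearance, the combined effect is 1 / 2.518 = 0.397.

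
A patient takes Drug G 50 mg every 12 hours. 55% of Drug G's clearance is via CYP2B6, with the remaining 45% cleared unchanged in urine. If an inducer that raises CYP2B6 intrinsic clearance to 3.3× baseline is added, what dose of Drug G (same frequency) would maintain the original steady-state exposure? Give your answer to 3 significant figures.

113 mg

CYP2B6: 0.55 × 3.3 = 1.815
Other: 0.45 (unchanged)
Relative clearance = 1.815 + 0.45 = 2.265.
Css,avg = (dose rate)/CL, so holding Css fixed requires dose ∝ CL: 50 × 2.265 = 113 mg.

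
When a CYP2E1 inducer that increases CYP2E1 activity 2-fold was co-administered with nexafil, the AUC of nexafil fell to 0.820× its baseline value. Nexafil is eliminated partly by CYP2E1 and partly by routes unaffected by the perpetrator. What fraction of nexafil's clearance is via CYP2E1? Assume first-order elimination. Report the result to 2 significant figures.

0.22

Call the CYP2E1 fraction fm. After the interaction, CL_new/CL_old = fm × 2 + (1 − fm).
AUC ratio = 1 / (new CL fraction), so new CL fraction = 1 / 0.820 = 1.22.
fm × 2 + 1 − fm = 1.22  ⇒  fm × (2 − 1) = 0.2195  ⇒  fm = 0.22.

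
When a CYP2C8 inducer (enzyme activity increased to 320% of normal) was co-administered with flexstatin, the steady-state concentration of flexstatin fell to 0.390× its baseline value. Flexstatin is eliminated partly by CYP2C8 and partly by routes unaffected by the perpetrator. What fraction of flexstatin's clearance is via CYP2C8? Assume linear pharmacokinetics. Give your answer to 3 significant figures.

0.711

CL'/CL = 1 / 0.390 = 2.564
3.2·fm + (1 − fm) = 2.564
fm = (2.564 − 1) / (3.2 − 1) = 0.711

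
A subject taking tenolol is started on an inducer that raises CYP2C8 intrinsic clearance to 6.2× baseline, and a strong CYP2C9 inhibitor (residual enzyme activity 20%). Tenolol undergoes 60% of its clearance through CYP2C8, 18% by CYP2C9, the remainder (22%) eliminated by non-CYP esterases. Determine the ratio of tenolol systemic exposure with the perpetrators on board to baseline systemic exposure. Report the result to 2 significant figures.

0.25

The CYP2C8 pathway (60% of clearance) increases to 6.2× activity: 0.6 × 6.2 = 3.72.
The CYP2C9 pathway (18% of clearance) falls to 0.2× activity: 0.18 × 0.2 = 0.036.
The remaining 22% of clearance is unaffected.
Relative clearance = 3.72 + 0.036 + 0.22 = 3.976.
Net systemic exposure ratio = 1 / 3.976 = 0.25.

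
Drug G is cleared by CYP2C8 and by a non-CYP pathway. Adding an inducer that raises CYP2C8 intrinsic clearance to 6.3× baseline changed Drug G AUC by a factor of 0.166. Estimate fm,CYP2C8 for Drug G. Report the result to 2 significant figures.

0.95

Let x = fm,CYP2C8. Because AUC ∝ 1/CL, relative clearance rose to 1/0.166 = 6.024.
Only the CYP2C8 route changed, so 6.024 = x·6.3 + (1 − x), giving x = 0.95.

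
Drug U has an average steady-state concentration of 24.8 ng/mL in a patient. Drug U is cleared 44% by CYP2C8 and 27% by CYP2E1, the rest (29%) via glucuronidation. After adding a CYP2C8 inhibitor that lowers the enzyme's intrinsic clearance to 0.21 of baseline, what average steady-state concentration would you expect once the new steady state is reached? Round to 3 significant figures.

38.0 ng/mL

The CYP2C8 pathway (44% of clearance) is reduced to 0.21× activity: 0.44 × 0.21 = 0.0924.
CYP2E1 (27%) and the residual 29% are unaffected.
CL_new/CL_old = 0.0924 + 0.27 + 0.29 = 0.6524.
New average steady-state concentration = baseline ÷ relative clearance = 24.8 / 0.6524 = 38.0 ng/mL.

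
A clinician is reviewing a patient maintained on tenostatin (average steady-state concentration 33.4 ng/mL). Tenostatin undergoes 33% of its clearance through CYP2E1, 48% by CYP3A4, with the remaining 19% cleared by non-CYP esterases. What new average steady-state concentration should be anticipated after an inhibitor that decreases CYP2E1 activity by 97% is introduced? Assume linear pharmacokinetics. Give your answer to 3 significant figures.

49.1 ng/mL

CYP2E1: 0.33 × 0.03 = 0.0099
CYP3A4: 0.48 (unchanged)
Other: 0.19 (unchanged)
Relative clearance = 0.0099 + 0.48 + 0.19 = 0.6799.
Average steady-state concentration ∝ 1/CL, so new value = 33.4 / 0.6799 = 49.1 ng/mL.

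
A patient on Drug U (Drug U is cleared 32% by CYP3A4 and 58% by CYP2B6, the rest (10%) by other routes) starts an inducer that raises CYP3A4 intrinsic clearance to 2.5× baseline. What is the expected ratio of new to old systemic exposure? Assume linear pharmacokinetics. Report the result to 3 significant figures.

0.676

CYP3A4: 0.32 × 2.5 = 0.8
CYP2B6: 0.58 (unchanged)
Other: 0.1 (unchanged)
CL_new/CL_old = 0.8 + 0.58 + 0.1 = 1.48.
Systemic exposure ratio = CL_old/CL_new = 1 / 1.48 = 0.676.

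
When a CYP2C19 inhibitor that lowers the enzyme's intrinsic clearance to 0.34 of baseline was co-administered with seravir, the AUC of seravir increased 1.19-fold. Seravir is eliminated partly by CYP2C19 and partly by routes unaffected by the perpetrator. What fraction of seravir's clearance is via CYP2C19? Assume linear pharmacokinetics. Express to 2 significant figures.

Call the CYP2C19 fraction fm. After the interaction, CL_new/CL_old = fm × 0.34 + (1 − fm).
AUC ratio = 1 / (new CL fraction), so new CL fraction = 1 / 1.19 = 0.8403.
fm × 0.34 + 1 − fm = 0.8403  ⇒  fm × (0.34 − 1) = −0.1597  ⇒  fm = 0.24.

0.24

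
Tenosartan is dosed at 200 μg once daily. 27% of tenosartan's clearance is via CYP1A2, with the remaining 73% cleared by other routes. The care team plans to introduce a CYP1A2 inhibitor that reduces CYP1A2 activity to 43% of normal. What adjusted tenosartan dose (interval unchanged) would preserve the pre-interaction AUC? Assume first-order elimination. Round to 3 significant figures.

169 μg

CYP1A2: 0.27 × 0.43 = 0.1161
Other: 0.73 (unchanged)
New clearance relative to baseline: 0.1161 + 0.73 = 0.8461.
Css,avg = (dose rate)/CL, so holding Css fixed requires dose ∝ CL: 200 × 0.8461 = 169 μg.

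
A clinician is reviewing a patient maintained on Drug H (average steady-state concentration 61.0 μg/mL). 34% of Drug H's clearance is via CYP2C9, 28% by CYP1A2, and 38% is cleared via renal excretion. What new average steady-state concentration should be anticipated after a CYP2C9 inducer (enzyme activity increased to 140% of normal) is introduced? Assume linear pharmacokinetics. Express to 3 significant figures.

The CYP2C9 pathway (34% of clearance) rises to 1.4× activity: 0.34 × 1.4 = 0.476.
CYP1A2 (28%) and the residual 38% are unaffected.
Relative clearance = 0.476 + 0.28 + 0.38 = 1.136.
With dosing unchanged, average steady-state concentration scales as 1/CL: 61.0 / 1.136 = 53.7 μg/mL.

53.7 μg/mL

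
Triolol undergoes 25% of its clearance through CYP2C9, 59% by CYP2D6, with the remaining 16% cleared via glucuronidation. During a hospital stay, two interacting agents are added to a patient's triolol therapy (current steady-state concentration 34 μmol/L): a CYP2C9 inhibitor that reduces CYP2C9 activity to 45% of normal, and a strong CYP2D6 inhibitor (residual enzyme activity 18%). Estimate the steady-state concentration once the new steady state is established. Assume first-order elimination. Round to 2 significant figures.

CYP2C9: 0.25 × 0.45 = 0.1125
CYP2D6: 0.59 × 0.18 = 0.1062
Other: 0.16 (unchanged)
CL_new/CL_old = 0.1125 + 0.1062 + 0.16 = 0.3787.
Dividing the baseline by the relative clearance: 34 / 0.3787 = 90 μmol/L.

90 μmol/L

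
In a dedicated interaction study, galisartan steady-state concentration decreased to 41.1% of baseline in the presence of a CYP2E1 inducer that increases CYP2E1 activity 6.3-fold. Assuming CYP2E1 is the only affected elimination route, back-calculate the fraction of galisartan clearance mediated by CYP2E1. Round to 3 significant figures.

Write x for the fraction cleared via CYP2E1. The observed steady-state concentration change means clearance rose to 1/0.411 = 2.433 of baseline.
Only the CYP2E1 route changed, so 2.433 = x·6.3 + (1 − x), giving x = 0.270.

0.270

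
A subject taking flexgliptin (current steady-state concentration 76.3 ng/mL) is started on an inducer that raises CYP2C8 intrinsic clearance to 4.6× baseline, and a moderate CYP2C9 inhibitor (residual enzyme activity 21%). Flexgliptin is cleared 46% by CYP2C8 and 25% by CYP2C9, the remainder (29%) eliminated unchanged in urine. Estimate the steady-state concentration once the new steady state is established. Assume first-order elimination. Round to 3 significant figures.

The CYP2C8 pathway (46% of clearance) is boosted to 4.6× activity: 0.46 × 4.6 = 2.116.
The CYP2C9 pathway (25% of clearance) is reduced to 0.21× activity: 0.25 × 0.21 = 0.0525.
Non-CYP routes (29%) are unchanged.
Relative clearance = 2.116 + 0.0525 + 0.29 = 2.4585.
Dividing the baseline by the relative clearance: 76.3 / 2.4585 = 31.0 ng/mL.

31.0 ng/mL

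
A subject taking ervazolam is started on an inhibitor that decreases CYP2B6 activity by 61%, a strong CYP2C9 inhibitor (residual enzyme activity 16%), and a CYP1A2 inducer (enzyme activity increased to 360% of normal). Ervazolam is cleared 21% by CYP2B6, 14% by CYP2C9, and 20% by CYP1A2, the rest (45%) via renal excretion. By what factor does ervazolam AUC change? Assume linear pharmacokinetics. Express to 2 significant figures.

0.78

The CYP2B6 pathway (21% of clearance) drops to 0.39× activity: 0.21 × 0.39 = 0.0819.
The CYP2C9 pathway (14% of clearance) is reduced to 0.16× activity: 0.14 × 0.16 = 0.0224.
The CYP1A2 pathway (20% of clearance) increases to 3.6× activity: 0.2 × 3.6 = 0.72.
The remaining 45% of clearance is unaffected.
New clearance relative to baseline: 0.0819 + 0.0224 + 0.72 + 0.45 = 1.2743.
Because AUC varies inversely with clearance, the combined effect is 1 / 1.2743 = 0.78.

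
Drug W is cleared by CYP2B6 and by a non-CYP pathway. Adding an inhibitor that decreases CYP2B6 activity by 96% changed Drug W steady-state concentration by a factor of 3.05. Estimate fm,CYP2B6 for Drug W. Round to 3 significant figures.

Let x = fm,CYP2B6. Because steady-state concentration ∝ 1/CL, relative clearance fell to 1/3.05 = 0.3279.
Only the CYP2B6 route changed, so 0.3279 = x·0.04 + (1 − x), giving x = 0.700.

0.700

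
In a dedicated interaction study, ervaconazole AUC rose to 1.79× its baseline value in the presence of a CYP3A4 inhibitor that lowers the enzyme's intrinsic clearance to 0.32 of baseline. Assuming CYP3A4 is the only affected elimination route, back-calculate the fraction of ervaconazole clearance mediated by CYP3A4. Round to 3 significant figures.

0.649

Let x = fm,CYP3A4. Because AUC ∝ 1/CL, relative clearance fell to 1/1.79 = 0.5587.
Only the CYP3A4 route changed, so 0.5587 = x·0.32 + (1 − x), giving x = 0.649.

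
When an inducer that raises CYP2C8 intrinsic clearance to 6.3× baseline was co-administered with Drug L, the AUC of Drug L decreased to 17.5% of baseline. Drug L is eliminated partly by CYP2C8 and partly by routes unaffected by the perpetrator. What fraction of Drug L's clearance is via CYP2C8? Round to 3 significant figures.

0.889

Write x for the fraction cleared via CYP2C8. The observed AUC change means clearance rose to 1/0.175 = 5.714 of baseline.
Only the CYP2C8 route changed, so 5.714 = x·6.3 + (1 − x), giving x = 0.889.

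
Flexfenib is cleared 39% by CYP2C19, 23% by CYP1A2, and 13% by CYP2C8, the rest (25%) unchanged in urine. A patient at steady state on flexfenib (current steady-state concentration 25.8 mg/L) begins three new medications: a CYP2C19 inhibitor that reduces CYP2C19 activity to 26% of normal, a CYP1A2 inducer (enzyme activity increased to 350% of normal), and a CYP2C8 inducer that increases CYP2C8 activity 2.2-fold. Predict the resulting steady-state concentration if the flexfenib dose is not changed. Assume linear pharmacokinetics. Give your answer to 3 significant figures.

17.9 mg/L

The CYP2C19 pathway (39% of clearance) drops to 0.26× activity: 0.39 × 0.26 = 0.1014.
The CYP1A2 pathway (23% of clearance) is boosted to 3.5× activity: 0.23 × 3.5 = 0.805.
The CYP2C8 pathway (13% of clearance) is boosted to 2.2× activity: 0.13 × 2.2 = 0.286.
Non-CYP routes (25%) are unchanged.
Relative clearance = 0.1014 + 0.805 + 0.286 + 0.25 = 1.4424.
Dividing the baseline by the relative clearance: 25.8 / 1.4424 = 17.9 mg/L.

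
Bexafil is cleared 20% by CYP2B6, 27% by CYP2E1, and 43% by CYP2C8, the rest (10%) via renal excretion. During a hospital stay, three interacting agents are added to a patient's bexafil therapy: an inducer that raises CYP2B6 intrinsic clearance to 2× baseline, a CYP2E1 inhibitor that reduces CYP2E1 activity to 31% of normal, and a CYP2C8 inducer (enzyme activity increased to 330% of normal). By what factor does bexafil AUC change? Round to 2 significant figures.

The CYP2B6 pathway (20% of clearance) is boosted to 2× activity: 0.2 × 2 = 0.4.
The CYP2E1 pathway (27% of clearance) is reduced to 0.31× activity: 0.27 × 0.31 = 0.0837.
The CYP2C8 pathway (43% of clearance) is boosted to 3.3× activity: 0.43 × 3.3 = 1.419.
Non-CYP routes (10%) are unchanged.
New clearance relative to baseline: 0.4 + 0.0837 + 1.419 + 0.1 = 2.0027.
Because AUC varies inversely with clearance, the combined effect is 1 / 2.0027 = 0.50.

0.50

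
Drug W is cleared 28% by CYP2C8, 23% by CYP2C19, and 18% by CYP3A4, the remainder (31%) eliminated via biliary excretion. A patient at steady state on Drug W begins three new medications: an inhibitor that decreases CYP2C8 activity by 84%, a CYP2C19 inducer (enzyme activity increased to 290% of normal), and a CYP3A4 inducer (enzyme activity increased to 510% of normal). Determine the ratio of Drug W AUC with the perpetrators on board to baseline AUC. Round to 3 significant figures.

The CYP2C8 pathway (28% of clearance) is reduced to 0.16× activity: 0.28 × 0.16 = 0.0448.
The CYP2C19 pathway (23% of clearance) is boosted to 2.9× activity: 0.23 × 2.9 = 0.667.
The CYP3A4 pathway (18% of clearance) rises to 5.1× activity: 0.18 × 5.1 = 0.918.
Non-CYP routes (31%) are unchanged.
CL_new/CL_old = 0.0448 + 0.667 + 0.918 + 0.31 = 1.9398.
Net AUC ratio = 1 / 1.9398 = 0.516.

0.516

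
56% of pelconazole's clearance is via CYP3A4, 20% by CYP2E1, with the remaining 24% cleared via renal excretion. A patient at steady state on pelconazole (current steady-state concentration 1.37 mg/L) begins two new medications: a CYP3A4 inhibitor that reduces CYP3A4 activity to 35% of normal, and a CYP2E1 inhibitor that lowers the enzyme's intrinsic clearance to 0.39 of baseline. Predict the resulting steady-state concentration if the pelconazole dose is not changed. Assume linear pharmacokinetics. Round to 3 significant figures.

CYP3A4: 0.56 × 0.35 = 0.196
CYP2E1: 0.2 × 0.39 = 0.078
Other: 0.24 (unchanged)
CL_new/CL_old = 0.196 + 0.078 + 0.24 = 0.514.
Steady-state concentration ∝ 1/CL: new value = 1.37 / 0.514 = 2.67 mg/L.

2.67 mg/L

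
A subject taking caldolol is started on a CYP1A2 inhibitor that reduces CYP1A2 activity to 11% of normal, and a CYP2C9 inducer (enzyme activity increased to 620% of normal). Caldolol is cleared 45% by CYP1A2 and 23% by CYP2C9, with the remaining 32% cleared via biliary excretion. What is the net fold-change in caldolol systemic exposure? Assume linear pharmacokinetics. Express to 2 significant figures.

CYP1A2: 0.45 × 0.11 = 0.0495
CYP2C9: 0.23 × 6.2 = 1.426
Other: 0.32 (unchanged)
Relative clearance = 0.0495 + 1.426 + 0.32 = 1.7955.
Systemic exposure ∝ 1/CL: fold-change = 1 / 1.7955 = 0.56.

0.56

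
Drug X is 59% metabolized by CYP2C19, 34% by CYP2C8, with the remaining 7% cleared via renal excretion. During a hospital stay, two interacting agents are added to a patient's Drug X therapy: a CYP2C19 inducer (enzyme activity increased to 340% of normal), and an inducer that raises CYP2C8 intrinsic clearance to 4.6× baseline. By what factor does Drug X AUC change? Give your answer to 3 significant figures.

0.275

CYP2C19: 0.59 × 3.4 = 2.006
CYP2C8: 0.34 × 4.6 = 1.564
Other: 0.07 (unchanged)
CL_new/CL_old = 2.006 + 1.564 + 0.07 = 3.64.
Because AUC varies inversely with clearance, the combined effect is 1 / 3.64 = 0.275.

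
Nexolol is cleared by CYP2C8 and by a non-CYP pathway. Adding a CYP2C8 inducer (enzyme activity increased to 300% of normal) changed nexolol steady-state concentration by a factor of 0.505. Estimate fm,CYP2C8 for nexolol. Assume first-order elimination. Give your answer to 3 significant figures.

Let x = fm,CYP2C8. Because steady-state concentration ∝ 1/CL, relative clearance rose to 1/0.505 = 1.98.
Only the CYP2C8 route changed, so 1.98 = x·3 + (1 − x), giving x = 0.490.

0.490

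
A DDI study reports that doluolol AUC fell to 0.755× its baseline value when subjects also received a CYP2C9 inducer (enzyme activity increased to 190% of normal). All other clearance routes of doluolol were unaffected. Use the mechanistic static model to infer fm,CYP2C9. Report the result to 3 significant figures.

0.361

Let fm be the CYP2C9 fraction. New clearance relative to baseline = fm × 1.9 + (1 − fm).
AUC ratio = 1 / (new CL fraction), so new CL fraction = 1 / 0.755 = 1.325.
fm × 1.9 + 1 − fm = 1.325  ⇒  fm × (1.9 − 1) = 0.3245  ⇒  fm = 0.361.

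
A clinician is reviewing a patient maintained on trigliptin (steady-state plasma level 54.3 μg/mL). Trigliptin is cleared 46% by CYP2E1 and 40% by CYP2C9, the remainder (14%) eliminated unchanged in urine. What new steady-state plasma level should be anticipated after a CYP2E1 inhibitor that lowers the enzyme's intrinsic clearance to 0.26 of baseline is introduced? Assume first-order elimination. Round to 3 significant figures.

CYP2E1: 0.46 × 0.26 = 0.1196
CYP2C9: 0.4 (unchanged)
Other: 0.14 (unchanged)
CL_new/CL_old = 0.1196 + 0.4 + 0.14 = 0.6596.
With dosing unchanged, steady-state plasma level scales as 1/CL: 54.3 / 0.6596 = 82.3 μg/mL.

82.3 μg/mL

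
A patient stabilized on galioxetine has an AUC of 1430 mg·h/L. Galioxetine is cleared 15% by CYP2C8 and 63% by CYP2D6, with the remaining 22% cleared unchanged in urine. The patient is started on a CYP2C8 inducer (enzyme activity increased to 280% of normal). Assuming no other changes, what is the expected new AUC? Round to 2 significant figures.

The CYP2C8 pathway (15% of clearance) is boosted to 2.8× activity: 0.15 × 2.8 = 0.42.
CYP2D6 (63%) and the residual 22% are unaffected.
CL_new/CL_old = 0.42 + 0.63 + 0.22 = 1.27.
New AUC = baseline ÷ relative clearance = 1430 / 1.27 = 1.1 × 10³ mg·h/L.

1.1 × 10³ mg·h/L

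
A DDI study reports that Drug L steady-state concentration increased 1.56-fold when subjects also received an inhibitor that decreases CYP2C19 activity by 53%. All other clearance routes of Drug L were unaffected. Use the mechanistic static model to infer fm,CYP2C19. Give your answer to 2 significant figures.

0.68

Call the CYP2C19 fraction fm. After the interaction, CL_new/CL_old = fm × 0.47 + (1 − fm).
Steady-state concentration ratio = 1 / (new CL fraction), so new CL fraction = 1 / 1.56 = 0.641.
fm × 0.47 + 1 − fm = 0.641  ⇒  fm × (0.47 − 1) = −0.359  ⇒  fm = 0.68.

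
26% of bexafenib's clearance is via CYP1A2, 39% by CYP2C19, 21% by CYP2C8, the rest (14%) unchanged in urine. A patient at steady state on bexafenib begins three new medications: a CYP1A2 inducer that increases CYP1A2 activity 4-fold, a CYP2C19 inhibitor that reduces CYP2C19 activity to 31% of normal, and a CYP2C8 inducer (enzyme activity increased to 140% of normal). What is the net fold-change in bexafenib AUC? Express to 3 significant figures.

0.627

The CYP1A2 pathway (26% of clearance) is boosted to 4× activity: 0.26 × 4 = 1.04.
The CYP2C19 pathway (39% of clearance) is reduced to 0.31× activity: 0.39 × 0.31 = 0.1209.
The CYP2C8 pathway (21% of clearance) is boosted to 1.4× activity: 0.21 × 1.4 = 0.294.
Non-CYP routes (14%) are unchanged.
New clearance relative to baseline: 1.04 + 0.1209 + 0.294 + 0.14 = 1.5949.
AUC ∝ 1/CL: fold-change = 1 / 1.5949 = 0.627.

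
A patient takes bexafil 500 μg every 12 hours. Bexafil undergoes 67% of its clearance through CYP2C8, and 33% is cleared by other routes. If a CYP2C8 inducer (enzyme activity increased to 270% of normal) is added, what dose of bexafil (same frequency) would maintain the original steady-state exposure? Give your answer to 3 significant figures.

1.07 × 10³ μg

The CYP2C8 pathway (67% of clearance) is boosted to 2.7× activity: 0.67 × 2.7 = 1.809.
The remaining 33% of clearance is unaffected.
New clearance relative to baseline: 1.809 + 0.33 = 2.139.
Css,avg = (dose rate)/CL, so holding Css fixed requires dose ∝ CL: 500 × 2.139 = 1.07 × 10³ μg.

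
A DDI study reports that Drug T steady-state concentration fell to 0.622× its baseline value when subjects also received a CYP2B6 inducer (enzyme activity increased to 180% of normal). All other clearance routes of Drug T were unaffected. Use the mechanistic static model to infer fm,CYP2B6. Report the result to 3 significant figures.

Call the CYP2B6 fraction fm. After the interaction, CL_new/CL_old = fm × 1.8 + (1 − fm).
Steady-state concentration ratio = 1 / (new CL fraction), so new CL fraction = 1 / 0.622 = 1.608.
fm × 1.8 + 1 − fm = 1.608  ⇒  fm × (1.8 − 1) = 0.6077  ⇒  fm = 0.760.

0.760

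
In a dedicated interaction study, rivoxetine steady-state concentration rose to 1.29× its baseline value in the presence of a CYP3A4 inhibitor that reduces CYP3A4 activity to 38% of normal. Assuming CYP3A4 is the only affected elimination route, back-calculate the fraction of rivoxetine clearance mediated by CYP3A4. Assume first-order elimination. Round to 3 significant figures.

Let x = fm,CYP3A4. Because steady-state concentration ∝ 1/CL, relative clearance fell to 1/1.29 = 0.7752.
Setting x·0.38 + (1 − x) = 0.7752 and solving: x = (0.7752 − 1)/(0.38 − 1) = 0.363.

0.363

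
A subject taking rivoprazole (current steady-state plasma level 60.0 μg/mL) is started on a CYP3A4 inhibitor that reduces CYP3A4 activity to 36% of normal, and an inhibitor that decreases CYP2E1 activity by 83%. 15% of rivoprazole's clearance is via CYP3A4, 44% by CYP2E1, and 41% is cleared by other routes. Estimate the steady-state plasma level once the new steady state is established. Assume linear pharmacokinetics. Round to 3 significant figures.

111 μg/mL

CYP3A4: 0.15 × 0.36 = 0.054
CYP2E1: 0.44 × 0.17 = 0.0748
Other: 0.41 (unchanged)
Relative clearance = 0.054 + 0.0748 + 0.41 = 0.5388.
Dividing the baseline by the relative clearance: 60.0 / 0.5388 = 111 μg/mL.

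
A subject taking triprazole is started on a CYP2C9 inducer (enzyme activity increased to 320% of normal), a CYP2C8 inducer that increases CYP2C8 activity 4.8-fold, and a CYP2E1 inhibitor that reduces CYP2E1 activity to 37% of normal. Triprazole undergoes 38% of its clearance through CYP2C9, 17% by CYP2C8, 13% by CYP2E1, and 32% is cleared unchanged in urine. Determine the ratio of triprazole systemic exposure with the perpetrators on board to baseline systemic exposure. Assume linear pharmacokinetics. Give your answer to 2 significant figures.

0.42

The CYP2C9 pathway (38% of clearance) increases to 3.2× activity: 0.38 × 3.2 = 1.216.
The CYP2C8 pathway (17% of clearance) increases to 4.8× activity: 0.17 × 4.8 = 0.816.
The CYP2E1 pathway (13% of clearance) falls to 0.37× activity: 0.13 × 0.37 = 0.0481.
Non-CYP routes (32%) are unchanged.
Relative clearance = 1.216 + 0.816 + 0.0481 + 0.32 = 2.4001.
Net systemic exposure ratio = 1 / 2.4001 = 0.42.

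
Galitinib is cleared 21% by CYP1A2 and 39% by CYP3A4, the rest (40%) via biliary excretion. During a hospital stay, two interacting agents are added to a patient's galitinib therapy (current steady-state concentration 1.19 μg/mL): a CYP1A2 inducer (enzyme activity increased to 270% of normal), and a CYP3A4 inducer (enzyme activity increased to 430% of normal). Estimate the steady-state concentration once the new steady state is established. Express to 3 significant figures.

0.450 μg/mL

CYP1A2: 0.21 × 2.7 = 0.567
CYP3A4: 0.39 × 4.3 = 1.677
Other: 0.4 (unchanged)
CL_new/CL_old = 0.567 + 1.677 + 0.4 = 2.644.
Dividing the baseline by the relative clearance: 1.19 / 2.644 = 0.450 μg/mL.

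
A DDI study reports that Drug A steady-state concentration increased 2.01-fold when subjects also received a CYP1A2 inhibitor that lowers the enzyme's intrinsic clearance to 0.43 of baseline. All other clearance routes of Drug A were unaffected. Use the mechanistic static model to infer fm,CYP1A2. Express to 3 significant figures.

CL'/CL = 1 / 2.01 = 0.4975
0.43·fm + (1 − fm) = 0.4975
fm = (0.4975 − 1) / (0.43 − 1) = 0.882

0.882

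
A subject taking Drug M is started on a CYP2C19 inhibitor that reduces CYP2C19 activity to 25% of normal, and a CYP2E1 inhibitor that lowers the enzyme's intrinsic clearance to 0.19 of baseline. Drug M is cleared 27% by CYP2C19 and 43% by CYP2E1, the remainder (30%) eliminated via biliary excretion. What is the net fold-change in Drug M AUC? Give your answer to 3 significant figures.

2.23

CYP2C19: 0.27 × 0.25 = 0.0675
CYP2E1: 0.43 × 0.19 = 0.0817
Other: 0.3 (unchanged)
CL_new/CL_old = 0.0675 + 0.0817 + 0.3 = 0.4492.
AUC ∝ 1/CL: fold-change = 1 / 0.4492 = 2.23.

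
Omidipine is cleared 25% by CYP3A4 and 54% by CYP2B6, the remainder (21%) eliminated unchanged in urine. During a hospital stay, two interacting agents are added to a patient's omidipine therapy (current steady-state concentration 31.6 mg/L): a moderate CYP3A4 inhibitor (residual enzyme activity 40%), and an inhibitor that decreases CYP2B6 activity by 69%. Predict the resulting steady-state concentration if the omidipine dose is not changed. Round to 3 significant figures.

The CYP3A4 pathway (25% of clearance) drops to 0.4× activity: 0.25 × 0.4 = 0.1.
The CYP2B6 pathway (54% of clearance) drops to 0.31× activity: 0.54 × 0.31 = 0.1674.
Non-CYP routes (21%) are unchanged.
Relative clearance = 0.1 + 0.1674 + 0.21 = 0.4774.
Dividing the baseline by the relative clearance: 31.6 / 0.4774 = 66.2 mg/L.

66.2 mg/L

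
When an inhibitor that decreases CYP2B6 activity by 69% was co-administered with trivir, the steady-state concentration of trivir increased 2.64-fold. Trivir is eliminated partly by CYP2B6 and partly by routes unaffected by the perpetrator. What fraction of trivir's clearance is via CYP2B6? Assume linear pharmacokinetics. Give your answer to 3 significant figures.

0.900

Call the CYP2B6 fraction fm. After the interaction, CL_new/CL_old = fm × 0.31 + (1 − fm).
Steady-state concentration ratio = 1 / (new CL fraction), so new CL fraction = 1 / 2.64 = 0.3788.
fm × 0.31 + 1 − fm = 0.3788  ⇒  fm × (0.31 − 1) = −0.6212  ⇒  fm = 0.900.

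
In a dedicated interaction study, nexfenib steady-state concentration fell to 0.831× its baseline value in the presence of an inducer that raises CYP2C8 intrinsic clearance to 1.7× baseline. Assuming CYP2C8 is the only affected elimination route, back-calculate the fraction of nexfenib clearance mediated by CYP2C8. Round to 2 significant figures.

0.29

Write x for the fraction cleared via CYP2C8. The observed steady-state concentration change means clearance rose to 1/0.831 = 1.203 of baseline.
Setting x·1.7 + (1 − x) = 1.203 and solving: x = (1.203 − 1)/(1.7 − 1) = 0.29.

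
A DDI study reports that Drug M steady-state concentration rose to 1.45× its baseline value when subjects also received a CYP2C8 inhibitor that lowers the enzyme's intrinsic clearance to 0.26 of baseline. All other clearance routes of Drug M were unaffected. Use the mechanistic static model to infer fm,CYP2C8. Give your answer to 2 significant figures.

0.42

Write x for the fraction cleared via CYP2C8. The observed steady-state concentration change means clearance fell to 1/1.45 = 0.6897 of baseline.
Only the CYP2C8 route changed, so 0.6897 = x·0.26 + (1 − x), giving x = 0.42.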